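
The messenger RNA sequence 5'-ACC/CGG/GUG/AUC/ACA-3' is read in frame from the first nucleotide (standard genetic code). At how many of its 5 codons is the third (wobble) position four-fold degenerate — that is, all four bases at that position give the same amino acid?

Codon 1 ACC (Thr): third position 4-fold.
Codon 2 CGG (Arg): third position 4-fold.
Codon 3 GUG (Val): third position 4-fold.
Codon 4 AUC (Ile): third position 3-fold.
Codon 5 ACA (Thr): third position 4-fold.
Four-fold degenerate third positions: 4.

4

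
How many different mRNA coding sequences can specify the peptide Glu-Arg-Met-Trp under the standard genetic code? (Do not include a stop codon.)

12

Glu: 2 codons.
Arg: 6 codons.
Met: 1 codon.
Trp: 1 codon.
2 × 6 × 1 × 1 = 12.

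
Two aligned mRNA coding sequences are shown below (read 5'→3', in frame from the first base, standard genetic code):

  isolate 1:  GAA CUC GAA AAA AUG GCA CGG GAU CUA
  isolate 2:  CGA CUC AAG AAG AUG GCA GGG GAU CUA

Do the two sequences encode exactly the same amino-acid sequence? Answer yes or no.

no

Codon 1: GAA Glu / CGA Arg — nonsynonymous.
Codon 2: CUC Leu / CUC Leu — identical.
Codon 3: GAA Glu / AAG Lys — nonsynonymous.
Codon 4: AAA Lys / AAG Lys — synonymous.
Codon 5: AUG Met / AUG Met — identical.
Codon 6: GCA Ala / GCA Ala — identical.
Codon 7: CGG Arg / GGG Gly — nonsynonymous.
Codon 8: GAU Asp / GAU Asp — identical.
Codon 9: CUA Leu / CUA Leu — identical.
Nonsynonymous differences: 3 → different protein.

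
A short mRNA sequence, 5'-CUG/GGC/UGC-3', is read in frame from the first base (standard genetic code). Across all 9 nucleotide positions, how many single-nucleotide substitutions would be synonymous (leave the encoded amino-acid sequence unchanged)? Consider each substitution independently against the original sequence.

Codon 1 (CUG, Leu): 4 synonymous substitutions.
Codon 2 (GGC, Gly): 3 synonymous substitutions.
Codon 3 (UGC, Cys): 1 synonymous substitution.
Total: 4 + 3 + 1 = 8.

8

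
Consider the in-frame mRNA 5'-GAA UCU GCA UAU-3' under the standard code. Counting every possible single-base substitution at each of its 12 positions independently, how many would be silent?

8

Codon 1 (GAA, Glu): 1 synonymous substitution.
Codon 2 (UCU, Ser): 3 synonymous substitutions.
Codon 3 (GCA, Ala): 3 synonymous substitutions.
Codon 4 (UAU, Tyr): 1 synonymous substitution.
Total: 1 + 3 + 3 + 1 = 8.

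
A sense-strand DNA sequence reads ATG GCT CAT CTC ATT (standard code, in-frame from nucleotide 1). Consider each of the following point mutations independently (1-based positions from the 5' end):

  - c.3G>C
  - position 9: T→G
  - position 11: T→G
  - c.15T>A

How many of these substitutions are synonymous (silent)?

Codon 1: ATG (Met) → ATC (Ile) — missense.
Codon 3: CAT (His) → CAG (Gln) — missense.
Codon 4: CTC (Leu) → CGC (Arg) — missense.
Codon 5: ATT (Ile) → ATA (Ile) — synonymous.
Synonymous: 1 of 4.

1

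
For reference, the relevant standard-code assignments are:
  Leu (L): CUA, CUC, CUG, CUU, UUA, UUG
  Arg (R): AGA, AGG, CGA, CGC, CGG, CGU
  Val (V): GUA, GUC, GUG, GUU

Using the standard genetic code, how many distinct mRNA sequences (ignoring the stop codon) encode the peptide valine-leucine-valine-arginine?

Val: 4 codons.
Leu: 6 codons.
Val: 4 codons.
Arg: 6 codons.
4 × 6 × 4 × 6 = 576.

576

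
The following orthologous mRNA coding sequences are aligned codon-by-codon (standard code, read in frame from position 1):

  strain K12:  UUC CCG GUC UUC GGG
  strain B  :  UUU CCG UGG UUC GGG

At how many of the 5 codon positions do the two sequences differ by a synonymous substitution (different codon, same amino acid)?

Codon 1: UUC Phe / UUU Phe — synonymous.
Codon 2: CCG Pro / CCG Pro — identical.
Codon 3: GUC Val / UGG Trp — nonsynonymous.
Codon 4: UUC Phe / UUC Phe — identical.
Codon 5: GGG Gly / GGG Gly — identical.
Synonymous differences: 1.

1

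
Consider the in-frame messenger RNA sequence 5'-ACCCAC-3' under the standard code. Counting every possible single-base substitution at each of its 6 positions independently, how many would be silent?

4

Codon 1 (ACC, Thr): 3 synonymous substitutions.
Codon 2 (CAC, His): 1 synonymous substitution.
Total: 3 + 1 = 4.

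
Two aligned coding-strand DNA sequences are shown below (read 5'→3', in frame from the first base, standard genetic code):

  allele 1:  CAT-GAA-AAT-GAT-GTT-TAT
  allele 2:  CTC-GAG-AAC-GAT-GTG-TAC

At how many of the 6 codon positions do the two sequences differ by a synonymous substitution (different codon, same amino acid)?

4

Codon 1: CAT His / CTC Leu — nonsynonymous.
Codon 2: GAA Glu / GAG Glu — synonymous.
Codon 3: AAT Asn / AAC Asn — synonymous.
Codon 4: GAT Asp / GAT Asp — identical.
Codon 5: GTT Val / GTG Val — synonymous.
Codon 6: TAT Tyr / TAC Tyr — synonymous.
Synonymous differences: 4.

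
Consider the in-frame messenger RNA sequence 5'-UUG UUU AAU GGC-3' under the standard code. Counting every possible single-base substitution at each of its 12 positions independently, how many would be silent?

Codon 1 (UUG, Leu): 2 synonymous substitutions.
Codon 2 (UUU, Phe): 1 synonymous substitution.
Codon 3 (AAU, Asn): 1 synonymous substitution.
Codon 4 (GGC, Gly): 3 synonymous substitutions.
Total: 2 + 1 + 1 + 3 = 7.

7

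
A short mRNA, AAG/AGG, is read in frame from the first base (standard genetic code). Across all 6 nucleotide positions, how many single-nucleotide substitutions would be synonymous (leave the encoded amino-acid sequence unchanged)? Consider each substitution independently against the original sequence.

Codon 1 (AAG, Lys): 1 synonymous substitution.
Codon 2 (AGG, Arg): 2 synonymous substitutions.
Total: 1 + 2 = 3.

3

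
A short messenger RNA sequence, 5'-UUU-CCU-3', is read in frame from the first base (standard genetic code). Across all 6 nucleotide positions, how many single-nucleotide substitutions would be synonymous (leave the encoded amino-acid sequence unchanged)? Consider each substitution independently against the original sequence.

Codon 1 (UUU, Phe): 1 synonymous substitution.
Codon 2 (CCU, Pro): 3 synonymous substitutions.
Total: 1 + 3 = 4.

4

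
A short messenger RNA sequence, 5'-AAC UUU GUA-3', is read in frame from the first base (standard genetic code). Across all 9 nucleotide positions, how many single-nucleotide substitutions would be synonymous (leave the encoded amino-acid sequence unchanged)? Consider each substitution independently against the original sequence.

5

Codon 1 (AAC, Asn): 1 synonymous substitution.
Codon 2 (UUU, Phe): 1 synonymous substitution.
Codon 3 (GUA, Val): 3 synonymous substitutions.
Total: 1 + 1 + 3 = 5.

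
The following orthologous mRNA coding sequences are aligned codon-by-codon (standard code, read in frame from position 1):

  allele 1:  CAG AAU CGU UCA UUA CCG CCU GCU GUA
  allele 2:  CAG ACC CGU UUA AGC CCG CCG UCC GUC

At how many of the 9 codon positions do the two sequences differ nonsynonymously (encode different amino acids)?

Codon 1: CAG Gln / CAG Gln — identical.
Codon 2: AAU Asn / ACC Thr — nonsynonymous.
Codon 3: CGU Arg / CGU Arg — identical.
Codon 4: UCA Ser / UUA Leu — nonsynonymous.
Codon 5: UUA Leu / AGC Ser — nonsynonymous.
Codon 6: CCG Pro / CCG Pro — identical.
Codon 7: CCU Pro / CCG Pro — synonymous.
Codon 8: GCU Ala / UCC Ser — nonsynonymous.
Codon 9: GUA Val / GUC Val — synonymous.
Nonsynonymous differences: 4.

4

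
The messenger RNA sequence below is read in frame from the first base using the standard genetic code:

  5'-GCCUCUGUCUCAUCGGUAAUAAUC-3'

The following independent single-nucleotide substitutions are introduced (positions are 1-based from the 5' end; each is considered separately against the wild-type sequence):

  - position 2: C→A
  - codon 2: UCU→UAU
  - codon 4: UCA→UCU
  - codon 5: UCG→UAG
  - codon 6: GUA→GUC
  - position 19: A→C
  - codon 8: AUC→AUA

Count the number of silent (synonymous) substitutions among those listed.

3

Codon 1: GCC (Ala) → GAC (Asp) — missense.
Codon 2: UCU (Ser) → UAU (Tyr) — missense.
Codon 4: UCA (Ser) → UCU (Ser) — synonymous.
Codon 5: UCG (Ser) → UAG (Stop) — nonsense.
Codon 6: GUA (Val) → GUC (Val) — synonymous.
Codon 7: AUA (Ile) → CUA (Leu) — missense.
Codon 8: AUC (Ile) → AUA (Ile) — synonymous.
Synonymous: 3 of 7.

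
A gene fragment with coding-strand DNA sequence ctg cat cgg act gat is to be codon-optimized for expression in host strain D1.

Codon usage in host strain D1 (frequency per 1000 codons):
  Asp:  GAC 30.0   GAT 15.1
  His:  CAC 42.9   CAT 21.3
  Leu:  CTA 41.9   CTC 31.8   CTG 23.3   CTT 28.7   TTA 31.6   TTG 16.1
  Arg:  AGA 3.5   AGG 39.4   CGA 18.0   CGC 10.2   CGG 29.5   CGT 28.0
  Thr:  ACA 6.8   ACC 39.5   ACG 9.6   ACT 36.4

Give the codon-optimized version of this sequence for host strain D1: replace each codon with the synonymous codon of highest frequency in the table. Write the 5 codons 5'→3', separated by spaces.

CTA CAC AGG ACC GAC

Codon 1 (Leu): best is CTA at 41.9.
Codon 2 (His): best is CAC at 42.9.
Codon 3 (Arg): best is AGG at 39.4.
Codon 4 (Thr): best is ACC at 39.5.
Codon 5 (Asp): best is GAC at 30.0.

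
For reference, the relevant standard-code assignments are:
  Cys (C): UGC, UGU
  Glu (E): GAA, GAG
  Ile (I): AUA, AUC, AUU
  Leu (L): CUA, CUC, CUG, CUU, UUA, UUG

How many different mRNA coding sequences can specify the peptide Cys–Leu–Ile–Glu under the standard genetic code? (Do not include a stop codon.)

72

Cys: 2 codons.
Leu: 6 codons.
Ile: 3 codons.
Glu: 2 codons.
2 × 6 × 3 × 2 = 72.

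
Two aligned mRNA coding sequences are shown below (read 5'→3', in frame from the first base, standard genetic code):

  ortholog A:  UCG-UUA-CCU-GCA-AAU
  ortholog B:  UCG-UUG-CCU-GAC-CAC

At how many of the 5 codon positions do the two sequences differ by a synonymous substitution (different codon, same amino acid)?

1

Codon 1: UCG Ser / UCG Ser — identical.
Codon 2: UUA Leu / UUG Leu — synonymous.
Codon 3: CCU Pro / CCU Pro — identical.
Codon 4: GCA Ala / GAC Asp — nonsynonymous.
Codon 5: AAU Asn / CAC His — nonsynonymous.
Synonymous differences: 1.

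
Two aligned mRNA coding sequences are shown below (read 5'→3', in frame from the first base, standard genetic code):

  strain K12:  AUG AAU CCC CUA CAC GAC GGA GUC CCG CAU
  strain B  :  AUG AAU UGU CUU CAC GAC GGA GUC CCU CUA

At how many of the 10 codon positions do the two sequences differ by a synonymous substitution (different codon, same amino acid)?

Codon 1: AUG Met / AUG Met — identical.
Codon 2: AAU Asn / AAU Asn — identical.
Codon 3: CCC Pro / UGU Cys — nonsynonymous.
Codon 4: CUA Leu / CUU Leu — synonymous.
Codon 5: CAC His / CAC His — identical.
Codon 6: GAC Asp / GAC Asp — identical.
Codon 7: GGA Gly / GGA Gly — identical.
Codon 8: GUC Val / GUC Val — identical.
Codon 9: CCG Pro / CCU Pro — synonymous.
Codon 10: CAU His / CUA Leu — nonsynonymous.
Synonymous differences: 2.

2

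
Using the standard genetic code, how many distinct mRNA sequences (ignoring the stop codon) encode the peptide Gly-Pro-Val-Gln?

128

Gly: 4 codons.
Pro: 4 codons.
Val: 4 codons.
Gln: 2 codons.
4 × 4 × 4 × 2 = 128.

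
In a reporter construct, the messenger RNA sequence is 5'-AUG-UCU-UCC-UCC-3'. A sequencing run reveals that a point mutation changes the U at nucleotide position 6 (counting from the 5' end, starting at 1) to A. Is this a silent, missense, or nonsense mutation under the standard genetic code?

Position 6 falls in codon 2: UCU → Ser.
After the substitution the codon is UCA → Ser.
Both encode Ser, so the change is synonymous.

silent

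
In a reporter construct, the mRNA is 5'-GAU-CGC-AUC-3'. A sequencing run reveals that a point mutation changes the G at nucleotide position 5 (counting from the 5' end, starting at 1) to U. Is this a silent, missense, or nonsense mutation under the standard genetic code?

Position 5 falls in codon 2: CGC → Arg.
After the substitution the codon is CUC → Leu.
Arg ≠ Leu, so this is a missense mutation.

missense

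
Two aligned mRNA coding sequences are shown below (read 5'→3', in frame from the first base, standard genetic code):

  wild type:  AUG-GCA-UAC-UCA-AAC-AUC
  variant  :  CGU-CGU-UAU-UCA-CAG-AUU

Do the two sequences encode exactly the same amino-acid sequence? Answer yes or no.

no

Codon 1: AUG Met / CGU Arg — nonsynonymous.
Codon 2: GCA Ala / CGU Arg — nonsynonymous.
Codon 3: UAC Tyr / UAU Tyr — synonymous.
Codon 4: UCA Ser / UCA Ser — identical.
Codon 5: AAC Asn / CAG Gln — nonsynonymous.
Codon 6: AUC Ile / AUU Ile — synonymous.
Nonsynonymous differences: 3 → different protein.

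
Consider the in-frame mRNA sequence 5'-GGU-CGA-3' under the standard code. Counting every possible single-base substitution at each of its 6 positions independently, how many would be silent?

7

Codon 1 (GGU, Gly): 3 synonymous substitutions.
Codon 2 (CGA, Arg): 4 synonymous substitutions.
Total: 3 + 4 = 7.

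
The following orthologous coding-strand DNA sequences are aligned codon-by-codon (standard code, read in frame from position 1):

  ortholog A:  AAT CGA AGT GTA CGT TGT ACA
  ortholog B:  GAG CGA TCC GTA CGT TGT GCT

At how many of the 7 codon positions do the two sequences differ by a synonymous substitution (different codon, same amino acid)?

1

Codon 1: AAT Asn / GAG Glu — nonsynonymous.
Codon 2: CGA Arg / CGA Arg — identical.
Codon 3: AGT Ser / TCC Ser — synonymous.
Codon 4: GTA Val / GTA Val — identical.
Codon 5: CGT Arg / CGT Arg — identical.
Codon 6: TGT Cys / TGT Cys — identical.
Codon 7: ACA Thr / GCT Ala — nonsynonymous.
Synonymous differences: 1.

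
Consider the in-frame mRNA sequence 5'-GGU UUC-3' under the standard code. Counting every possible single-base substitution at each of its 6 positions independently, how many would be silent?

Codon 1 (GGU, Gly): 3 synonymous substitutions.
Codon 2 (UUC, Phe): 1 synonymous substitution.
Total: 3 + 1 = 4.

4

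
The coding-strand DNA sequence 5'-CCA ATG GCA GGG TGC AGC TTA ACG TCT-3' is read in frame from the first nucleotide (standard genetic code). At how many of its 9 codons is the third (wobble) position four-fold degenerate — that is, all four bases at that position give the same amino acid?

5

Codon 1 CCA (Pro): third position 4-fold.
Codon 2 ATG (Met): third position 1-fold.
Codon 3 GCA (Ala): third position 4-fold.
Codon 4 GGG (Gly): third position 4-fold.
Codon 5 TGC (Cys): third position 2-fold.
Codon 6 AGC (Ser): third position 2-fold.
Codon 7 TTA (Leu): third position 2-fold.
Codon 8 ACG (Thr): third position 4-fold.
Codon 9 TCT (Ser): third position 4-fold.
Four-fold degenerate third positions: 5.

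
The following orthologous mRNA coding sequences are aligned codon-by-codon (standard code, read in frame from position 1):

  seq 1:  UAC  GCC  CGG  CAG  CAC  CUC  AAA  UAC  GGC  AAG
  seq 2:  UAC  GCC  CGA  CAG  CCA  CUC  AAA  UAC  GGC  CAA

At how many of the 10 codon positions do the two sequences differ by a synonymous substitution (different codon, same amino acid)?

Codon 1: UAC Tyr / UAC Tyr — identical.
Codon 2: GCC Ala / GCC Ala — identical.
Codon 3: CGG Arg / CGA Arg — synonymous.
Codon 4: CAG Gln / CAG Gln — identical.
Codon 5: CAC His / CCA Pro — nonsynonymous.
Codon 6: CUC Leu / CUC Leu — identical.
Codon 7: AAA Lys / AAA Lys — identical.
Codon 8: UAC Tyr / UAC Tyr — identical.
Codon 9: GGC Gly / GGC Gly — identical.
Codon 10: AAG Lys / CAA Gln — nonsynonymous.
Synonymous differences: 1.

1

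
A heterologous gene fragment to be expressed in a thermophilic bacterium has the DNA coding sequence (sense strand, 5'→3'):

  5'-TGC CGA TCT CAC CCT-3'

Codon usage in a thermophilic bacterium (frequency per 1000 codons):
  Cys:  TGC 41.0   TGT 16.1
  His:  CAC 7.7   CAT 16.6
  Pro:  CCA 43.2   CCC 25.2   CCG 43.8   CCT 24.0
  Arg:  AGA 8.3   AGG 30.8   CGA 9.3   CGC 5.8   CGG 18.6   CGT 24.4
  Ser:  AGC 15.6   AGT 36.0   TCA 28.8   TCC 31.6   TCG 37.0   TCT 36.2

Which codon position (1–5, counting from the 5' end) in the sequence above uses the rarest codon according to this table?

Codon 1 TGC (Cys): 41.0 per 1000.
Codon 2 CGA (Arg): 9.3 per 1000.
Codon 3 TCT (Ser): 36.2 per 1000.
Codon 4 CAC (His): 7.7 per 1000.
Codon 5 CCT (Pro): 24.0 per 1000.
Lowest frequency is 7.7 at codon 4.

4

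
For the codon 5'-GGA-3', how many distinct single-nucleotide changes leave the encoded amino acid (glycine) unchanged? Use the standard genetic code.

Position 1: none → 0 synonymous.
Position 2: none → 0 synonymous.
Position 3: GGT, GGC, GGG → 3 synonymous.
Total: 0 + 0 + 3 = 3.

3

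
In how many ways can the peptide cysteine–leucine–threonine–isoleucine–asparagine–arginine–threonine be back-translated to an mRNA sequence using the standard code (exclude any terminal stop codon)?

6912

Cys: 2 codons.
Leu: 6 codons.
Thr: 4 codons.
Ile: 3 codons.
Asn: 2 codons.
Arg: 6 codons.
Thr: 4 codons.
2 × 6 × 4 × 3 × 2 × 6 × 4 = 6912.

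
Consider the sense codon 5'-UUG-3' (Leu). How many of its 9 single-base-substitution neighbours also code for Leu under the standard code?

Position 1: CUG → 1 synonymous.
Position 2: none → 0 synonymous.
Position 3: UUA → 1 synonymous.
Total: 1 + 0 + 1 = 2.

2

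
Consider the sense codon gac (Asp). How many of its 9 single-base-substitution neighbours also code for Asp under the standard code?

Position 1: none → 0 synonymous.
Position 2: none → 0 synonymous.
Position 3: GAU → 1 synonymous.
Total: 0 + 0 + 1 = 1.

1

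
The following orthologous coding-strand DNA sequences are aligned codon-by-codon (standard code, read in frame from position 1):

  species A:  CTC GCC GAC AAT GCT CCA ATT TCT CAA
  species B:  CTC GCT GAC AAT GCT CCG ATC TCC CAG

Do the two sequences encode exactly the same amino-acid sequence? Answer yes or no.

yes

Codon 1: CTC Leu / CTC Leu — identical.
Codon 2: GCC Ala / GCT Ala — synonymous.
Codon 3: GAC Asp / GAC Asp — identical.
Codon 4: AAT Asn / AAT Asn — identical.
Codon 5: GCT Ala / GCT Ala — identical.
Codon 6: CCA Pro / CCG Pro — synonymous.
Codon 7: ATT Ile / ATC Ile — synonymous.
Codon 8: TCT Ser / TCC Ser — synonymous.
Codon 9: CAA Gln / CAG Gln — synonymous.
Nonsynonymous differences: 0 → same protein.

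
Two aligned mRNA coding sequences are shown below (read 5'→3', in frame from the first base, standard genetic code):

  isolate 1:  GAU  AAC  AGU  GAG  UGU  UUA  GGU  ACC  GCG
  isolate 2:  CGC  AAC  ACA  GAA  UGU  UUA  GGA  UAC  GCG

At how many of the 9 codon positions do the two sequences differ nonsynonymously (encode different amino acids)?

3

Codon 1: GAU Asp / CGC Arg — nonsynonymous.
Codon 2: AAC Asn / AAC Asn — identical.
Codon 3: AGU Ser / ACA Thr — nonsynonymous.
Codon 4: GAG Glu / GAA Glu — synonymous.
Codon 5: UGU Cys / UGU Cys — identical.
Codon 6: UUA Leu / UUA Leu — identical.
Codon 7: GGU Gly / GGA Gly — synonymous.
Codon 8: ACC Thr / UAC Tyr — nonsynonymous.
Codon 9: GCG Ala / GCG Ala — identical.
Nonsynonymous differences: 3.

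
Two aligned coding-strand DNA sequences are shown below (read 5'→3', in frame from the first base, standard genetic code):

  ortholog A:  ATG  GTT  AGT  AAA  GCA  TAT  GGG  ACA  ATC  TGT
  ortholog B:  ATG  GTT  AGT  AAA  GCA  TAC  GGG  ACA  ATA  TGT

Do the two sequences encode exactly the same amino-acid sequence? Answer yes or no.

Codon 1: ATG Met / ATG Met — identical.
Codon 2: GTT Val / GTT Val — identical.
Codon 3: AGT Ser / AGT Ser — identical.
Codon 4: AAA Lys / AAA Lys — identical.
Codon 5: GCA Ala / GCA Ala — identical.
Codon 6: TAT Tyr / TAC Tyr — synonymous.
Codon 7: GGG Gly / GGG Gly — identical.
Codon 8: ACA Thr / ACA Thr — identical.
Codon 9: ATC Ile / ATA Ile — synonymous.
Codon 10: TGT Cys / TGT Cys — identical.
Nonsynonymous differences: 0 → same protein.

yes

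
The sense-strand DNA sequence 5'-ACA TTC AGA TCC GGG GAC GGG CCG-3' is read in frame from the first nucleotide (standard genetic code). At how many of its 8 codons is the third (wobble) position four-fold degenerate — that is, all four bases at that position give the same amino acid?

Codon 1 ACA (Thr): third position 4-fold.
Codon 2 TTC (Phe): third position 2-fold.
Codon 3 AGA (Arg): third position 2-fold.
Codon 4 TCC (Ser): third position 4-fold.
Codon 5 GGG (Gly): third position 4-fold.
Codon 6 GAC (Asp): third position 2-fold.
Codon 7 GGG (Gly): third position 4-fold.
Codon 8 CCG (Pro): third position 4-fold.
Four-fold degenerate third positions: 5.

5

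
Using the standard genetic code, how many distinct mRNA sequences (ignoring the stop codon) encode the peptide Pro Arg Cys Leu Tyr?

576

Pro: 4 codons.
Arg: 6 codons.
Cys: 2 codons.
Leu: 6 codons.
Tyr: 2 codons.
4 × 6 × 2 × 6 × 2 = 576.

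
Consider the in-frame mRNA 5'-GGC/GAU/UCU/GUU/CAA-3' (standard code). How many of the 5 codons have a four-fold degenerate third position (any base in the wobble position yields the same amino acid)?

Codon 1 GGC (Gly): third position 4-fold.
Codon 2 GAU (Asp): third position 2-fold.
Codon 3 UCU (Ser): third position 4-fold.
Codon 4 GUU (Val): third position 4-fold.
Codon 5 CAA (Gln): third position 2-fold.
Four-fold degenerate third positions: 3.

3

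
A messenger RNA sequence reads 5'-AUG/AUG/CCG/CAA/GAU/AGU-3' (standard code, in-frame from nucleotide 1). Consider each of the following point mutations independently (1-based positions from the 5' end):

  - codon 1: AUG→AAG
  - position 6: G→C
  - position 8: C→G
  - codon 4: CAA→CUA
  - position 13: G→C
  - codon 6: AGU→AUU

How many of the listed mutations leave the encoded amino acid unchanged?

Codon 1: AUG (Met) → AAG (Lys) — missense.
Codon 2: AUG (Met) → AUC (Ile) — missense.
Codon 3: CCG (Pro) → CGG (Arg) — missense.
Codon 4: CAA (Gln) → CUA (Leu) — missense.
Codon 5: GAU (Asp) → CAU (His) — missense.
Codon 6: AGU (Ser) → AUU (Ile) — missense.
Synonymous: 0 of 6.

0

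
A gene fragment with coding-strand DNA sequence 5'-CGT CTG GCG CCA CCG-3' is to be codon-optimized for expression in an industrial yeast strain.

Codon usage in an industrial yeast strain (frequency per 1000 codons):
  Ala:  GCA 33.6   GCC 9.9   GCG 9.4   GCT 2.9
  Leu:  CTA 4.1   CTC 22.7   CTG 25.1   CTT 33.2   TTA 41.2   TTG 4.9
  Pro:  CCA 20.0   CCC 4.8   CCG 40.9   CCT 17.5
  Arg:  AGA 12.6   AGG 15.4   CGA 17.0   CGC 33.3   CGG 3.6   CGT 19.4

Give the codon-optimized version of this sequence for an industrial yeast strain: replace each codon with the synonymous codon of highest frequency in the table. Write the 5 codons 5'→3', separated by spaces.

CGC TTA GCA CCG CCG

Codon 1 (Arg): best is CGC at 33.3.
Codon 2 (Leu): best is TTA at 41.2.
Codon 3 (Ala): best is GCA at 33.6.
Codon 4 (Pro): best is CCG at 40.9.
Codon 5 (Pro): best is CCG at 40.9.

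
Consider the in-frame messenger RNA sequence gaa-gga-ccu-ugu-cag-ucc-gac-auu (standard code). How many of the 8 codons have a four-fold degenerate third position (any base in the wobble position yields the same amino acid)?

3

Codon 1 GAA (Glu): third position 2-fold.
Codon 2 GGA (Gly): third position 4-fold.
Codon 3 CCU (Pro): third position 4-fold.
Codon 4 UGU (Cys): third position 2-fold.
Codon 5 CAG (Gln): third position 2-fold.
Codon 6 UCC (Ser): third position 4-fold.
Codon 7 GAC (Asp): third position 2-fold.
Codon 8 AUU (Ile): third position 3-fold.
Four-fold degenerate third positions: 3.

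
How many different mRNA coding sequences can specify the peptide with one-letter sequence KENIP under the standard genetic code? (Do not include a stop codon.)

Lys: 2 codons.
Glu: 2 codons.
Asn: 2 codons.
Ile: 3 codons.
Pro: 4 codons.
2 × 2 × 2 × 3 × 4 = 96.

96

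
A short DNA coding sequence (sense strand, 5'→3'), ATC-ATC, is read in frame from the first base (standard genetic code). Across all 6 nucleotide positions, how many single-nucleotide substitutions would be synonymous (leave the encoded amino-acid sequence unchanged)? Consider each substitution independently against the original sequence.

Codon 1 (ATC, Ile): 2 synonymous substitutions.
Codon 2 (ATC, Ile): 2 synonymous substitutions.
Total: 2 + 2 = 4.

4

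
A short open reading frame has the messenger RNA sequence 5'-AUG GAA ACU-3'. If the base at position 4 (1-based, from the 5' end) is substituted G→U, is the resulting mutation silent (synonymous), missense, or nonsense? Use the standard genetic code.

nonsense

Position 4 falls in codon 2: GAA → Glu.
After the substitution the codon is UAA → Stop.
The new codon is a stop codon, so this is a nonsense mutation.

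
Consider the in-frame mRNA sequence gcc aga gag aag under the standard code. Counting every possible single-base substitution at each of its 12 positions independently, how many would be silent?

7

Codon 1 (GCC, Ala): 3 synonymous substitutions.
Codon 2 (AGA, Arg): 2 synonymous substitutions.
Codon 3 (GAG, Glu): 1 synonymous substitution.
Codon 4 (AAG, Lys): 1 synonymous substitution.
Total: 3 + 2 + 1 + 1 = 7.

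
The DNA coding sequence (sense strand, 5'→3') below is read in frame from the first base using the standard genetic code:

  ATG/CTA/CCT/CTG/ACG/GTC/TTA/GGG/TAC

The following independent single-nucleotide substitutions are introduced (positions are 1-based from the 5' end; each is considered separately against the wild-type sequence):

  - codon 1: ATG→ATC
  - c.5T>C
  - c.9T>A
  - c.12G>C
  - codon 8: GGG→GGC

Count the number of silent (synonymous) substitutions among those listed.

Codon 1: ATG (Met) → ATC (Ile) — missense.
Codon 2: CTA (Leu) → CCA (Pro) — missense.
Codon 3: CCT (Pro) → CCA (Pro) — synonymous.
Codon 4: CTG (Leu) → CTC (Leu) — synonymous.
Codon 8: GGG (Gly) → GGC (Gly) — synonymous.
Synonymous: 3 of 5.

3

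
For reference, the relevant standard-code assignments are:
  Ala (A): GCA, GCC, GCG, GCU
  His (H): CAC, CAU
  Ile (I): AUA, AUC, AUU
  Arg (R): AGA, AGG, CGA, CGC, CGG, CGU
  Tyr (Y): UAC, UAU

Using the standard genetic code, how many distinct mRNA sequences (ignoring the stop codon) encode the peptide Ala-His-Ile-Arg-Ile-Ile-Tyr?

Ala: 4 codons.
His: 2 codons.
Ile: 3 codons.
Arg: 6 codons.
Ile: 3 codons.
Ile: 3 codons.
Tyr: 2 codons.
4 × 2 × 3 × 6 × 3 × 3 × 2 = 2592.

2592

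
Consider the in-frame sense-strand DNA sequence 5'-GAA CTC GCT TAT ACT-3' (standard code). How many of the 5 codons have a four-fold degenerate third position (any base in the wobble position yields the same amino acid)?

3

Codon 1 GAA (Glu): third position 2-fold.
Codon 2 CTC (Leu): third position 4-fold.
Codon 3 GCT (Ala): third position 4-fold.
Codon 4 TAT (Tyr): third position 2-fold.
Codon 5 ACT (Thr): third position 4-fold.
Four-fold degenerate third positions: 3.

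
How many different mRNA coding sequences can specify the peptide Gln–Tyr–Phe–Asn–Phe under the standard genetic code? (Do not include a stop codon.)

Gln: 2 codons.
Tyr: 2 codons.
Phe: 2 codons.
Asn: 2 codons.
Phe: 2 codons.
2 × 2 × 2 × 2 × 2 = 32.

32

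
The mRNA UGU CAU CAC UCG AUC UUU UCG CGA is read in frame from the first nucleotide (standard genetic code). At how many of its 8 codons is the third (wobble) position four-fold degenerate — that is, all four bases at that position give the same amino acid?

3

Codon 1 UGU (Cys): third position 2-fold.
Codon 2 CAU (His): third position 2-fold.
Codon 3 CAC (His): third position 2-fold.
Codon 4 UCG (Ser): third position 4-fold.
Codon 5 AUC (Ile): third position 3-fold.
Codon 6 UUU (Phe): third position 2-fold.
Codon 7 UCG (Ser): third position 4-fold.
Codon 8 CGA (Arg): third position 4-fold.
Four-fold degenerate third positions: 3.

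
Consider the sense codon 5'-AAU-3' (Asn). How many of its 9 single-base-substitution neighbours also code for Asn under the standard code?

Position 1: none → 0 synonymous.
Position 2: none → 0 synonymous.
Position 3: AAC → 1 synonymous.
Total: 0 + 0 + 1 = 1.

1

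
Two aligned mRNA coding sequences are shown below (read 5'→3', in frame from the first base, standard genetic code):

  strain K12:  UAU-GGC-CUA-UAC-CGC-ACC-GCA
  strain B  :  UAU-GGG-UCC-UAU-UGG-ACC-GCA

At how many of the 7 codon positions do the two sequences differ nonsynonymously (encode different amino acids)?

2

Codon 1: UAU Tyr / UAU Tyr — identical.
Codon 2: GGC Gly / GGG Gly — synonymous.
Codon 3: CUA Leu / UCC Ser — nonsynonymous.
Codon 4: UAC Tyr / UAU Tyr — synonymous.
Codon 5: CGC Arg / UGG Trp — nonsynonymous.
Codon 6: ACC Thr / ACC Thr — identical.
Codon 7: GCA Ala / GCA Ala — identical.
Nonsynonymous differences: 2.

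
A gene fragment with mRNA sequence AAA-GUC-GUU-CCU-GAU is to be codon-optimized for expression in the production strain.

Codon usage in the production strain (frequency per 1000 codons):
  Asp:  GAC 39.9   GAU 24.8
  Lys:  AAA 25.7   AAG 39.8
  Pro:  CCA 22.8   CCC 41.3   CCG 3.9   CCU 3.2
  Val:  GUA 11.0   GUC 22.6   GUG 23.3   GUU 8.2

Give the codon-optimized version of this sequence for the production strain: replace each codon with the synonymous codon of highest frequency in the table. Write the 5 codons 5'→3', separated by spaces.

AAG GUG GUG CCC GAC

Codon 1 (Lys): best is AAG at 39.8.
Codon 2 (Val): best is GUG at 23.3.
Codon 3 (Val): best is GUG at 23.3.
Codon 4 (Pro): best is CCC at 41.3.
Codon 5 (Asp): best is GAC at 39.9.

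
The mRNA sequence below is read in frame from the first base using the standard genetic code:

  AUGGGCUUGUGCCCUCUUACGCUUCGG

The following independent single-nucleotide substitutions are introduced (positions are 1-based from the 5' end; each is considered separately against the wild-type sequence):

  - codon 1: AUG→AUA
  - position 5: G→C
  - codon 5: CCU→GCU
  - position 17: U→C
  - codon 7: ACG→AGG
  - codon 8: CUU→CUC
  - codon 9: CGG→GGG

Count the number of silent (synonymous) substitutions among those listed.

1

Codon 1: AUG (Met) → AUA (Ile) — missense.
Codon 2: GGC (Gly) → GCC (Ala) — missense.
Codon 5: CCU (Pro) → GCU (Ala) — missense.
Codon 6: CUU (Leu) → CCU (Pro) — missense.
Codon 7: ACG (Thr) → AGG (Arg) — missense.
Codon 8: CUU (Leu) → CUC (Leu) — synonymous.
Codon 9: CGG (Arg) → GGG (Gly) — missense.
Synonymous: 1 of 7.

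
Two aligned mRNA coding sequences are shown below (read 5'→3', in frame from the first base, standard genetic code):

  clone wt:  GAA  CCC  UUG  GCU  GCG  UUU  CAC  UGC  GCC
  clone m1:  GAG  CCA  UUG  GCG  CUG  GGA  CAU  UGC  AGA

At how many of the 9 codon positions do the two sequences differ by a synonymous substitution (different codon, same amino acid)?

4

Codon 1: GAA Glu / GAG Glu — synonymous.
Codon 2: CCC Pro / CCA Pro — synonymous.
Codon 3: UUG Leu / UUG Leu — identical.
Codon 4: GCU Ala / GCG Ala — synonymous.
Codon 5: GCG Ala / CUG Leu — nonsynonymous.
Codon 6: UUU Phe / GGA Gly — nonsynonymous.
Codon 7: CAC His / CAU His — synonymous.
Codon 8: UGC Cys / UGC Cys — identical.
Codon 9: GCC Ala / AGA Arg — nonsynonymous.
Synonymous differences: 4.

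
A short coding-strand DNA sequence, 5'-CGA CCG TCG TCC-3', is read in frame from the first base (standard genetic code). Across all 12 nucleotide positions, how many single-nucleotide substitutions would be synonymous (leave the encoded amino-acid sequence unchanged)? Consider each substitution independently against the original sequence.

13

Codon 1 (CGA, Arg): 4 synonymous substitutions.
Codon 2 (CCG, Pro): 3 synonymous substitutions.
Codon 3 (TCG, Ser): 3 synonymous substitutions.
Codon 4 (TCC, Ser): 3 synonymous substitutions.
Total: 4 + 3 + 3 + 3 = 13.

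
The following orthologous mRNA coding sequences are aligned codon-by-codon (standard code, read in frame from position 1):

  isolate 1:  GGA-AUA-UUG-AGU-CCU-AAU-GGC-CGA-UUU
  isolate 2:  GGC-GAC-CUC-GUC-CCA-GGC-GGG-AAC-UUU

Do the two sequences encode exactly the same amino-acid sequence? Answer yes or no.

Codon 1: GGA Gly / GGC Gly — synonymous.
Codon 2: AUA Ile / GAC Asp — nonsynonymous.
Codon 3: UUG Leu / CUC Leu — synonymous.
Codon 4: AGU Ser / GUC Val — nonsynonymous.
Codon 5: CCU Pro / CCA Pro — synonymous.
Codon 6: AAU Asn / GGC Gly — nonsynonymous.
Codon 7: GGC Gly / GGG Gly — synonymous.
Codon 8: CGA Arg / AAC Asn — nonsynonymous.
Codon 9: UUU Phe / UUU Phe — identical.
Nonsynonymous differences: 4 → different protein.

no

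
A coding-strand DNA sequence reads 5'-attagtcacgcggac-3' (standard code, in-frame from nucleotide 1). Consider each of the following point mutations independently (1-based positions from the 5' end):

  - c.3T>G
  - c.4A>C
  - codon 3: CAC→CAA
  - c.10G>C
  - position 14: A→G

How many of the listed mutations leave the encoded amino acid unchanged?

Codon 1: ATT (Ile) → ATG (Met) — missense.
Codon 2: AGT (Ser) → CGT (Arg) — missense.
Codon 3: CAC (His) → CAA (Gln) — missense.
Codon 4: GCG (Ala) → CCG (Pro) — missense.
Codon 5: GAC (Asp) → GGC (Gly) — missense.
Synonymous: 0 of 5.

0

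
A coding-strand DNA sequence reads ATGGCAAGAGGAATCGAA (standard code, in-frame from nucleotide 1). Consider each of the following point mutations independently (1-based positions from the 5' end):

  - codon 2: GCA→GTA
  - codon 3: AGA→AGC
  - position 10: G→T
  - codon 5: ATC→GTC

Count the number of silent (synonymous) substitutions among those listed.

0

Codon 2: GCA (Ala) → GTA (Val) — missense.
Codon 3: AGA (Arg) → AGC (Ser) — missense.
Codon 4: GGA (Gly) → TGA (Stop) — nonsense.
Codon 5: ATC (Ile) → GTC (Val) — missense.
Synonymous: 0 of 4.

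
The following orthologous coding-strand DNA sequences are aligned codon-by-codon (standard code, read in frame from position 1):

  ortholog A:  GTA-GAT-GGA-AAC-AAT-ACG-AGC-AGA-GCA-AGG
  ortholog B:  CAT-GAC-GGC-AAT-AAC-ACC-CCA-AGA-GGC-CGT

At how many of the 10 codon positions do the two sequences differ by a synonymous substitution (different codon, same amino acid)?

Codon 1: GTA Val / CAT His — nonsynonymous.
Codon 2: GAT Asp / GAC Asp — synonymous.
Codon 3: GGA Gly / GGC Gly — synonymous.
Codon 4: AAC Asn / AAT Asn — synonymous.
Codon 5: AAT Asn / AAC Asn — synonymous.
Codon 6: ACG Thr / ACC Thr — synonymous.
Codon 7: AGC Ser / CCA Pro — nonsynonymous.
Codon 8: AGA Arg / AGA Arg — identical.
Codon 9: GCA Ala / GGC Gly — nonsynonymous.
Codon 10: AGG Arg / CGT Arg — synonymous.
Synonymous differences: 6.

6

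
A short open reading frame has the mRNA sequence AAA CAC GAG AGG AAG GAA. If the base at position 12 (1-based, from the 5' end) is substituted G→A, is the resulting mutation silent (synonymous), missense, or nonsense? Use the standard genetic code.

silent

Position 12 falls in codon 4: AGG → Arg.
After the substitution the codon is AGA → Arg.
Both encode Arg, so the change is synonymous.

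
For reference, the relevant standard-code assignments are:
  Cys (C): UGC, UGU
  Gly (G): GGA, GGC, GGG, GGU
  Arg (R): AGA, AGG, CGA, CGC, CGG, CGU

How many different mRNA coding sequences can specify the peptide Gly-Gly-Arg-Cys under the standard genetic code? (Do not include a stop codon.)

192

Gly: 4 codons.
Gly: 4 codons.
Arg: 6 codons.
Cys: 2 codons.
4 × 4 × 6 × 2 = 192.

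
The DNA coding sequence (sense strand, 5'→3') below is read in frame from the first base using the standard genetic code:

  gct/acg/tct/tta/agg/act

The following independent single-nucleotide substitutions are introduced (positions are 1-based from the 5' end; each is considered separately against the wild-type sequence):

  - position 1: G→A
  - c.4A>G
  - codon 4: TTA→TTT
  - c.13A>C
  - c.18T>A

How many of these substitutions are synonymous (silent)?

2

Codon 1: GCT (Ala) → ACT (Thr) — missense.
Codon 2: ACG (Thr) → GCG (Ala) — missense.
Codon 4: TTA (Leu) → TTT (Phe) — missense.
Codon 5: AGG (Arg) → CGG (Arg) — synonymous.
Codon 6: ACT (Thr) → ACA (Thr) — synonymous.
Synonymous: 2 of 5.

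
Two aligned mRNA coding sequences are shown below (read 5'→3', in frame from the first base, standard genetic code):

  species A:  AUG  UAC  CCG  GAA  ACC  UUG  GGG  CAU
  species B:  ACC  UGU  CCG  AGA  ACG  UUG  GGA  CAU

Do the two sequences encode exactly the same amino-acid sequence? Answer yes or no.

Codon 1: AUG Met / ACC Thr — nonsynonymous.
Codon 2: UAC Tyr / UGU Cys — nonsynonymous.
Codon 3: CCG Pro / CCG Pro — identical.
Codon 4: GAA Glu / AGA Arg — nonsynonymous.
Codon 5: ACC Thr / ACG Thr — synonymous.
Codon 6: UUG Leu / UUG Leu — identical.
Codon 7: GGG Gly / GGA Gly — synonymous.
Codon 8: CAU His / CAU His — identical.
Nonsynonymous differences: 3 → different protein.

no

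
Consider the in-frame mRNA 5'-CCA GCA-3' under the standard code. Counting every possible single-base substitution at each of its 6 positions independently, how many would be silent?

6

Codon 1 (CCA, Pro): 3 synonymous substitutions.
Codon 2 (GCA, Ala): 3 synonymous substitutions.
Total: 3 + 3 = 6.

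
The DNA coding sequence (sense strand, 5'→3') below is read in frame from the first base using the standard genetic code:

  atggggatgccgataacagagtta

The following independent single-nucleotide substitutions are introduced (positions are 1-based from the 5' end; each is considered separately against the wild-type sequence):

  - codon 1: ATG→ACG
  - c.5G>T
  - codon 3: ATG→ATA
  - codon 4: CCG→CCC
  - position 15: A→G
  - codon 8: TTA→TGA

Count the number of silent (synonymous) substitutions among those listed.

1

Codon 1: ATG (Met) → ACG (Thr) — missense.
Codon 2: GGG (Gly) → GTG (Val) — missense.
Codon 3: ATG (Met) → ATA (Ile) — missense.
Codon 4: CCG (Pro) → CCC (Pro) — synonymous.
Codon 5: ATA (Ile) → ATG (Met) — missense.
Codon 8: TTA (Leu) → TGA (Stop) — nonsense.
Synonymous: 1 of 6.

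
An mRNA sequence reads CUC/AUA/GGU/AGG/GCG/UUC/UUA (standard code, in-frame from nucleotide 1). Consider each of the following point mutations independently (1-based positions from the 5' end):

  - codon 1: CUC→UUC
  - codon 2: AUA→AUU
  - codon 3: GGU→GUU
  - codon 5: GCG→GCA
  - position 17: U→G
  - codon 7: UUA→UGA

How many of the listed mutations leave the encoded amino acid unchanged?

Codon 1: CUC (Leu) → UUC (Phe) — missense.
Codon 2: AUA (Ile) → AUU (Ile) — synonymous.
Codon 3: GGU (Gly) → GUU (Val) — missense.
Codon 5: GCG (Ala) → GCA (Ala) — synonymous.
Codon 6: UUC (Phe) → UGC (Cys) — missense.
Codon 7: UUA (Leu) → UGA (Stop) — nonsense.
Synonymous: 2 of 6.

2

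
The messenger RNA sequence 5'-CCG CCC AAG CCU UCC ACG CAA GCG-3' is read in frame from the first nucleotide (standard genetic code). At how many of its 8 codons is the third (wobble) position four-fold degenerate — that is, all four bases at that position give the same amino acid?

6

Codon 1 CCG (Pro): third position 4-fold.
Codon 2 CCC (Pro): third position 4-fold.
Codon 3 AAG (Lys): third position 2-fold.
Codon 4 CCU (Pro): third position 4-fold.
Codon 5 UCC (Ser): third position 4-fold.
Codon 6 ACG (Thr): third position 4-fold.
Codon 7 CAA (Gln): third position 2-fold.
Codon 8 GCG (Ala): third position 4-fold.
Four-fold degenerate third positions: 6.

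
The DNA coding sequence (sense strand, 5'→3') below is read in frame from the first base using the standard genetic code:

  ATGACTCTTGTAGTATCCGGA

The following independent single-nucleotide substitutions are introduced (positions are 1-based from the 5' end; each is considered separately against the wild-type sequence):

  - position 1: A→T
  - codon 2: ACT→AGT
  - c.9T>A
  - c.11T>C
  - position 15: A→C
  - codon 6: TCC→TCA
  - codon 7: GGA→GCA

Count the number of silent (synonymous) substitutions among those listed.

Codon 1: ATG (Met) → TTG (Leu) — missense.
Codon 2: ACT (Thr) → AGT (Ser) — missense.
Codon 3: CTT (Leu) → CTA (Leu) — synonymous.
Codon 4: GTA (Val) → GCA (Ala) — missense.
Codon 5: GTA (Val) → GTC (Val) — synonymous.
Codon 6: TCC (Ser) → TCA (Ser) — synonymous.
Codon 7: GGA (Gly) → GCA (Ala) — missense.
Synonymous: 3 of 7.

3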